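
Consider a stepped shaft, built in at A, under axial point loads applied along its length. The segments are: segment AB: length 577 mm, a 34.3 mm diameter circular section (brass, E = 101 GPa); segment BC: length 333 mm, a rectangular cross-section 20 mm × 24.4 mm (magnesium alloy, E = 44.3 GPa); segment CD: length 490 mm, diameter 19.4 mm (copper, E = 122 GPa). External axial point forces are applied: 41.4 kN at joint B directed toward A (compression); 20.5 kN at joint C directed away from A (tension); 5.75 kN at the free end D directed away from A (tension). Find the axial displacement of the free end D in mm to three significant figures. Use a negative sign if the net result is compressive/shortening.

0.389 mm

Internal axial forces (sectioning from the free end, tension +): N_CD = 5.75 kN, N_BC = 26.25 kN, N_AB = -15.15 kN.
A_AB = 924 mm².
A_BC = 488 mm².
A_CD = 295.6 mm².
δ_AB = -15150·577/(924·101000) = -0.09367 mm
δ_BC = 26250·333/(488·44300) = 0.4043 mm
δ_CD = 5750·490/(295.6·122000) = 0.07813 mm
δ = Σδ_i = 0.3888 mm.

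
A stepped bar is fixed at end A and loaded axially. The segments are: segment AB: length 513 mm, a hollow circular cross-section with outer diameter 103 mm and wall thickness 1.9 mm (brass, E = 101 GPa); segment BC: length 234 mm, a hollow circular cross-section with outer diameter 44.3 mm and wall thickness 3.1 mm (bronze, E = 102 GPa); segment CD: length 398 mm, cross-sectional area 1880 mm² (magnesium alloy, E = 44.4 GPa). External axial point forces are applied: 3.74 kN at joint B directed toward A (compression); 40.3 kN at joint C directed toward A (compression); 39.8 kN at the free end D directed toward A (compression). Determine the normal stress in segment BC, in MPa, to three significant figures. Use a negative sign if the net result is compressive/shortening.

Internal axial forces (sectioning from the free end, tension +): N_CD = -39.8 kN, N_BC = -80.1 kN, N_AB = -83.84 kN.
A_BC = 401.2 mm².
σ_BC = N_BC/A_BC = -80100/401.2 = -199.6 MPa.

-200 MPa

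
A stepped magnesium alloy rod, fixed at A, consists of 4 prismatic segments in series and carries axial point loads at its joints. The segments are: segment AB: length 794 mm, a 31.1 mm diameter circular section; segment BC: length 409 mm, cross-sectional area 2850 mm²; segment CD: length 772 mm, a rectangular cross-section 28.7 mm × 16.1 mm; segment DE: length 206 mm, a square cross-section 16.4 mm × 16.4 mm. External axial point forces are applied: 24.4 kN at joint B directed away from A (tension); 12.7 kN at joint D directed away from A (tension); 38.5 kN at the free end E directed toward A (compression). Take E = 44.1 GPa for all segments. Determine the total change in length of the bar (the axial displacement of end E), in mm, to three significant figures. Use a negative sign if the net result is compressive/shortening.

-1.76 mm

Internal axial forces (sectioning from the free end, tension +): N_DE = -38.5 kN, N_CD = -25.8 kN, N_BC = -25.8 kN, N_AB = -1.4 kN.
A_AB = 759.6 mm².
A_CD = 462.1 mm².
A_DE = 269 mm².
δ_AB = -1400·794/(759.6·44100) = -0.03318 mm
δ_BC = -25800·409/(2850·44100) = -0.08396 mm
δ_CD = -25800·772/(462.1·44100) = -0.9774 mm
δ_DE = -38500·206/(269·44100) = -0.6687 mm
δ = Σδ_i = -1.763 mm.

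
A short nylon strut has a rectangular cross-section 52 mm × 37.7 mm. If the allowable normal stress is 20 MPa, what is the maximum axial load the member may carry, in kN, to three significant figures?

A = 1960 mm².
P_max = σ_allow · A = 20 · 1960 = 39210 N = 39.21 kN.

39.2 kN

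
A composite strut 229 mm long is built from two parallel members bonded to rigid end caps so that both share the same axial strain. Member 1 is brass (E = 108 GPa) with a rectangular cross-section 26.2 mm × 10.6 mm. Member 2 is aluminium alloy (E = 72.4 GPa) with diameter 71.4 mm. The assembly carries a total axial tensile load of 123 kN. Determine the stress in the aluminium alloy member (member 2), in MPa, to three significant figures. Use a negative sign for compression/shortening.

27.8 MPa

A_1 = 277.7 mm².
A_2 = 4004 mm².
Equal strain + equilibrium ⇒ each member carries load in proportion to AE: A₁E₁ = 29990000 N, A₂E₂ = 289900000 N, ΣAE = 319900000 N.
σ₂ = P·E₂/ΣAE = 123000·72400/319900000 = 27.84 MPa.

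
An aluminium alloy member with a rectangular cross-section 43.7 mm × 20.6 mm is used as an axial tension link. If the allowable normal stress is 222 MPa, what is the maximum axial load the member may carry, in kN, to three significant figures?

200 kN

A = 900.2 mm².
P_max = σ_allow · A = 222 · 900.2 = 199800 N = 199.8 kN.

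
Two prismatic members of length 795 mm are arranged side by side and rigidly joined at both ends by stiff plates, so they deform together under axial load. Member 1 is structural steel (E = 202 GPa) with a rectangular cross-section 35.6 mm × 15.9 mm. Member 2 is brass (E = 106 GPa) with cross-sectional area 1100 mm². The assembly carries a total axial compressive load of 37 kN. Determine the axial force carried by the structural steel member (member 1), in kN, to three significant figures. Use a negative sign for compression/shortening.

-18.3 kN

A_1 = 566 mm².
Equal strain + equilibrium ⇒ each member carries load in proportion to AE: A₁E₁ = 114300000 N, A₂E₂ = 116600000 N, ΣAE = 230900000 N.
F₁ = P·A₁E₁/ΣAE = -37000·114300000/230900000 = -18320 N.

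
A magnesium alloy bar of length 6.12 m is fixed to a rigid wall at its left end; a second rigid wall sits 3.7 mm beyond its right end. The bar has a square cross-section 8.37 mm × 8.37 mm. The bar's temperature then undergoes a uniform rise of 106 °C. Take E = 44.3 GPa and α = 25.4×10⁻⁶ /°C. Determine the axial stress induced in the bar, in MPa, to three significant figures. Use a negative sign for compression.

-92.5 MPa

Free thermal expansion αLΔT = 25.4e-6 · 6120 · 106 = 16.48 mm.
The walls engage after the gap closes; constrained expansion = 16.48 − 3.7 = 12.78 mm.
The walls impose strain ε = −(12.78)/6120 = -2.0878e-03; σ = Eε = 44300 · -2.0878e-03 = -92.49 MPa.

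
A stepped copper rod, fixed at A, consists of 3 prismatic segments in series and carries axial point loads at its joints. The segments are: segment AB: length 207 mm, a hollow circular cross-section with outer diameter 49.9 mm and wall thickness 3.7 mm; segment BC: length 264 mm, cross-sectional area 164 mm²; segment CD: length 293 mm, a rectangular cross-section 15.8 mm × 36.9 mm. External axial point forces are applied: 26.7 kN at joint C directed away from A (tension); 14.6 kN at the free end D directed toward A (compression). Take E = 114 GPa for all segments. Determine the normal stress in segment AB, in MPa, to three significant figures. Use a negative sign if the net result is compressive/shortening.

22.5 MPa

Internal axial forces (sectioning from the free end, tension +): N_CD = -14.6 kN, N_BC = 12.1 kN, N_AB = 12.1 kN.
A_AB = 537 mm².
σ_AB = N_AB/A_AB = 12100/537 = 22.53 MPa.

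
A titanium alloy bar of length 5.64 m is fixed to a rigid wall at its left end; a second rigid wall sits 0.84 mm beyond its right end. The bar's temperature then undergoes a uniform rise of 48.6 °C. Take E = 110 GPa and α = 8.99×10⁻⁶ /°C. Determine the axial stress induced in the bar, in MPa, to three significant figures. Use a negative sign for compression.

-31.7 MPa

Free thermal expansion αLΔT = 8.99e-6 · 5640 · 48.6 = 2.464 mm.
The walls engage after the gap closes; constrained expansion = 2.464 − 0.84 = 1.624 mm.
The walls impose strain ε = −(1.624)/5640 = -2.8798e-04; σ = Eε = 110000 · -2.8798e-04 = -31.68 MPa.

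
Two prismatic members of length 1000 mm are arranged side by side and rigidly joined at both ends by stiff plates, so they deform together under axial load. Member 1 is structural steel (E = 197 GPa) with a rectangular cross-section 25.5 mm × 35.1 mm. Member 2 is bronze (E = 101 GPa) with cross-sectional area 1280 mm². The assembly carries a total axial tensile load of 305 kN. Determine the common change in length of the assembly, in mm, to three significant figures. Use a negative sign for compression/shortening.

A_1 = 895.1 mm².
Equal strain + equilibrium ⇒ each member carries load in proportion to AE: A₁E₁ = 176300000 N, A₂E₂ = 129300000 N, ΣAE = 305600000 N.
δ = PL/ΣAE = 305000·1000/305600000 = 0.998 mm.

0.998 mm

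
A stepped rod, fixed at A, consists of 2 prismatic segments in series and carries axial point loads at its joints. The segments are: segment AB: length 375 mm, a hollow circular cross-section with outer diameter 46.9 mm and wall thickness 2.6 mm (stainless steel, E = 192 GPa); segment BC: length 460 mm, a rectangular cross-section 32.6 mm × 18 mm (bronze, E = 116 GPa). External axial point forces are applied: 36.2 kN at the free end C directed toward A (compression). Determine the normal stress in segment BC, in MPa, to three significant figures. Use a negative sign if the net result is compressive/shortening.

Internal axial forces (sectioning from the free end, tension +): N_BC = -36.2 kN, N_AB = -36.2 kN.
A_BC = 586.8 mm².
σ_BC = N_BC/A_BC = -36200/586.8 = -61.69 MPa.

-61.7 MPa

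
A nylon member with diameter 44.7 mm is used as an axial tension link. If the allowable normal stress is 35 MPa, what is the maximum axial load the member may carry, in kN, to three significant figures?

54.9 kN

A = 1569 mm².
P_max = σ_allow · A = 35 · 1569 = 54930 N = 54.93 kN.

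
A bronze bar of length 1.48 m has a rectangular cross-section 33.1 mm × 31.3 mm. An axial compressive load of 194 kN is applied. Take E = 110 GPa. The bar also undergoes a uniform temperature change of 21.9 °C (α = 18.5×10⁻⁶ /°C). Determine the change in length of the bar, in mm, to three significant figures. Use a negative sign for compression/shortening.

A = 1036 mm².
δ_mech = NL/(AE) = -194000·1480/(1036·110000) = -2.519 mm.
δ_thermal = αLΔT = 18.5e-6·1480·21.9 = 0.5996 mm.
δ = δ_mech + δ_thermal = -1.92 mm.

-1.92 mm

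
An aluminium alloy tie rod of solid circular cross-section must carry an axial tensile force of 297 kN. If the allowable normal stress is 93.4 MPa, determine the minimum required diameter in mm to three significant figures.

63.6 mm

Required area A ≥ P/σ_allow = 297000/93.4 = 3180 mm².
For a solid circular section, d ≥ √(4A/π) = 63.63 mm.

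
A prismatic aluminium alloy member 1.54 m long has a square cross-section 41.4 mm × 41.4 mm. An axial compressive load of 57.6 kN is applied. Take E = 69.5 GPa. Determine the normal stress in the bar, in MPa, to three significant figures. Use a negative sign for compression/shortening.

-33.6 MPa

A = 1714 mm².
σ = N/A = -57600/1714 = -33.61 MPa.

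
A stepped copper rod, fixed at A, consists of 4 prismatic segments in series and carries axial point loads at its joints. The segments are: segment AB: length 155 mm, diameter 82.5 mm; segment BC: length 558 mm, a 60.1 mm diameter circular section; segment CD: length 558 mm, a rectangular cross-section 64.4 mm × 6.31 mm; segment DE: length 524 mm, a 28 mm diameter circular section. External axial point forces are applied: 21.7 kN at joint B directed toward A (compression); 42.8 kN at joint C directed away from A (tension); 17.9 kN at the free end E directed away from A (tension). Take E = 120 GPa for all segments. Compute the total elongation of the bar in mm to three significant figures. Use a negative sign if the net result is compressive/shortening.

0.441 mm

Internal axial forces (sectioning from the free end, tension +): N_DE = 17.9 kN, N_CD = 17.9 kN, N_BC = 60.7 kN, N_AB = 39 kN.
A_AB = 5346 mm².
A_BC = 2837 mm².
A_CD = 406.4 mm².
A_DE = 615.8 mm².
δ_AB = 39000·155/(5346·120000) = 0.009424 mm
δ_BC = 60700·558/(2837·120000) = 0.0995 mm
δ_CD = 17900·558/(406.4·120000) = 0.2048 mm
δ_DE = 17900·524/(615.8·120000) = 0.1269 mm
δ = Σδ_i = 0.4407 mm.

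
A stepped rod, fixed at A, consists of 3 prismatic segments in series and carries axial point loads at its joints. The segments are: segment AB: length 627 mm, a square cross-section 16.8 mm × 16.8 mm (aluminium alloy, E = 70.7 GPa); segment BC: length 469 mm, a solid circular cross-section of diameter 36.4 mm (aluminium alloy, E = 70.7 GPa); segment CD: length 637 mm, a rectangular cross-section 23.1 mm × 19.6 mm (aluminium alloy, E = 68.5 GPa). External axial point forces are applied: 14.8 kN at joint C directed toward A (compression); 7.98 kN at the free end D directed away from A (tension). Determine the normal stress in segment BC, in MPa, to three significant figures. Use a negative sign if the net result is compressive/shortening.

Internal axial forces (sectioning from the free end, tension +): N_CD = 7.98 kN, N_BC = -6.82 kN, N_AB = -6.82 kN.
A_BC = 1041 mm².
σ_BC = N_BC/A_BC = -6820/1041 = -6.554 MPa.

-6.55 MPa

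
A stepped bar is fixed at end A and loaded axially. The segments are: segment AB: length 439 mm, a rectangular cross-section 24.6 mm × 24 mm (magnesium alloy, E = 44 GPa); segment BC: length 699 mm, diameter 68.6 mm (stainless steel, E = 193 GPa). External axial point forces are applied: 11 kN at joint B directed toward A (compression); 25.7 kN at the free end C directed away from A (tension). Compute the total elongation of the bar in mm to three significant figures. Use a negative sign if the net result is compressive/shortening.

Internal axial forces (sectioning from the free end, tension +): N_BC = 25.7 kN, N_AB = 14.7 kN.
A_AB = 590.4 mm².
A_BC = 3696 mm².
δ_AB = 14700·439/(590.4·44000) = 0.2484 mm
δ_BC = 25700·699/(3696·193000) = 0.02518 mm
δ = Σδ_i = 0.2736 mm.

0.274 mm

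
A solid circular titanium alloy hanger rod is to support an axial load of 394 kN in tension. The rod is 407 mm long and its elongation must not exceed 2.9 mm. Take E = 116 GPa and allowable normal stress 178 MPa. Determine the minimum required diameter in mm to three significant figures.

53.1 mm

Required area A ≥ P/σ_allow = 394000/178 = 2213 mm².
For a solid circular section, d ≥ √(4A/π) = 53.09 mm.
Elongation limit: A ≥ PL/(Eδ_allow) = 394000·407/(116000·2.9) = 476.7 mm² ⇒ d ≥ 24.64 mm.
The stress limit governs.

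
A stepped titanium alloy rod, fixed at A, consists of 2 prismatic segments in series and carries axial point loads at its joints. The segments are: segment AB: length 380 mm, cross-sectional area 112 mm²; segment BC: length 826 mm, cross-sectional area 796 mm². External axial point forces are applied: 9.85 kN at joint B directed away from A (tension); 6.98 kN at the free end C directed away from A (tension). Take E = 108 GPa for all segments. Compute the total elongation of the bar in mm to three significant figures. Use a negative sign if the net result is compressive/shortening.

Internal axial forces (sectioning from the free end, tension +): N_BC = 6.98 kN, N_AB = 16.83 kN.
δ_AB = 16830·380/(112·108000) = 0.5287 mm
δ_BC = 6980·826/(796·108000) = 0.06707 mm
δ = Σδ_i = 0.5958 mm.

0.596 mm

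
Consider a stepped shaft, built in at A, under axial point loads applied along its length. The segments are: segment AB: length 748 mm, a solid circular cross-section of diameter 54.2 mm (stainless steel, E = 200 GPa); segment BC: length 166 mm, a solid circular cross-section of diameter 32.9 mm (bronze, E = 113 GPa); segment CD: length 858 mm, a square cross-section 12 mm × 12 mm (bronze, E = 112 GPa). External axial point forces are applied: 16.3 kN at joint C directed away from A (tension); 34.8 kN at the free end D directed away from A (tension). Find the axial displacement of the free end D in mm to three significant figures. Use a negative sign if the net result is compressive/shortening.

Internal axial forces (sectioning from the free end, tension +): N_CD = 34.8 kN, N_BC = 51.1 kN, N_AB = 51.1 kN.
A_AB = 2307 mm².
A_BC = 850.1 mm².
A_CD = 144 mm².
δ_AB = 51100·748/(2307·200000) = 0.08283 mm
δ_BC = 51100·166/(850.1·113000) = 0.0883 mm
δ_CD = 34800·858/(144·112000) = 1.851 mm
δ = Σδ_i = 2.022 mm.

2.02 mm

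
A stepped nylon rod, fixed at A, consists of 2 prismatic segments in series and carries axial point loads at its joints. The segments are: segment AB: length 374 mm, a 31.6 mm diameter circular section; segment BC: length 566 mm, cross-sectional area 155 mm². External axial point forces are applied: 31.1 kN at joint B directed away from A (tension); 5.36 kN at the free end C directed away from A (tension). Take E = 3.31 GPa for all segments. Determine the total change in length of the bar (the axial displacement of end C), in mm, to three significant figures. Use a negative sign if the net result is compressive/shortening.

11.2 mm

Internal axial forces (sectioning from the free end, tension +): N_BC = 5.36 kN, N_AB = 36.46 kN.
A_AB = 784.3 mm².
δ_AB = 36460·374/(784.3·3310) = 5.253 mm
δ_BC = 5360·566/(155·3310) = 5.913 mm
δ = Σδ_i = 11.17 mm.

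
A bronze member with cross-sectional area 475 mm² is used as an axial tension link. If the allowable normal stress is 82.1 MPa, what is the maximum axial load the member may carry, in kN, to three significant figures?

39.0 kN

P_max = σ_allow · A = 82.1 · 475 = 39000 N = 39 kN.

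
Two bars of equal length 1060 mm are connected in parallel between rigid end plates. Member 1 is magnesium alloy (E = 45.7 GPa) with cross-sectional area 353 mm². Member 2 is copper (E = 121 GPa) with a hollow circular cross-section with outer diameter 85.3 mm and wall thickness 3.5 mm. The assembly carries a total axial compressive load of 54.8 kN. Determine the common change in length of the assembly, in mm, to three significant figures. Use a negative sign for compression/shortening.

-0.465 mm

A_2 = 899.4 mm².
Equal strain + equilibrium ⇒ each member carries load in proportion to AE: A₁E₁ = 16130000 N, A₂E₂ = 108800000 N, ΣAE = 125000000 N.
δ = PL/ΣAE = -54800·1060/125000000 = -0.4648 mm.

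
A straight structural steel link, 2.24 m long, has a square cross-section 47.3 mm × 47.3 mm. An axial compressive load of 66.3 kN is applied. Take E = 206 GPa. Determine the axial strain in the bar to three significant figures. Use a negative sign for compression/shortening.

A = 2237 mm².
σ = N/A = -29.63 MPa; ε = σ/E = -29.63/206000 = -1.439e-04.

-1.44e-04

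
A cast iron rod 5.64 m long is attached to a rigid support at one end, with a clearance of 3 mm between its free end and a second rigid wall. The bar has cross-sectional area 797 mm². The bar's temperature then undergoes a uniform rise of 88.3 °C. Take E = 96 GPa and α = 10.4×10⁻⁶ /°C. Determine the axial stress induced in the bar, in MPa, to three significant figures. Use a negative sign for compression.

-37.1 MPa

Free thermal expansion αLΔT = 10.4e-6 · 5640 · 88.3 = 5.179 mm.
The walls engage after the gap closes; constrained expansion = 5.179 − 3 = 2.179 mm.
The walls impose strain ε = −(2.179)/5640 = -3.8641e-04; σ = Eε = 96000 · -3.8641e-04 = -37.09 MPa.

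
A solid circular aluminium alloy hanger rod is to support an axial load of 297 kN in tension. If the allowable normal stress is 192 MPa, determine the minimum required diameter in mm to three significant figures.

Required area A ≥ P/σ_allow = 297000/192 = 1547 mm².
For a solid circular section, d ≥ √(4A/π) = 44.38 mm.

44.4 mm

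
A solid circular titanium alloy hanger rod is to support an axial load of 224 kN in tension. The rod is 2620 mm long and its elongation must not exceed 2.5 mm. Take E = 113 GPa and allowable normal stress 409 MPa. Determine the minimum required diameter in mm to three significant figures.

Required area A ≥ P/σ_allow = 224000/409 = 547.7 mm².
For a solid circular section, d ≥ √(4A/π) = 26.41 mm.
Elongation limit: A ≥ PL/(Eδ_allow) = 224000·2620/(113000·2.5) = 2077 mm² ⇒ d ≥ 51.43 mm.
The elongation limit governs.

51.4 mm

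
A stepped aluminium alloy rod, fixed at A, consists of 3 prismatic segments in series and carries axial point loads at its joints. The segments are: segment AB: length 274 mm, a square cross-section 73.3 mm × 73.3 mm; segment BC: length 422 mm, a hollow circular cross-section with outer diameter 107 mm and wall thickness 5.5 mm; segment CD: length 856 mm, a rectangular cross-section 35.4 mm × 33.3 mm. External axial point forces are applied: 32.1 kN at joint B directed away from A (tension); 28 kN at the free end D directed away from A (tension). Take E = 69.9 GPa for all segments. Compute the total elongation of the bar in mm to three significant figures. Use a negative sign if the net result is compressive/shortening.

0.431 mm

Internal axial forces (sectioning from the free end, tension +): N_CD = 28 kN, N_BC = 28 kN, N_AB = 60.1 kN.
A_AB = 5373 mm².
A_BC = 1754 mm².
A_CD = 1179 mm².
δ_AB = 60100·274/(5373·69900) = 0.04385 mm
δ_BC = 28000·422/(1754·69900) = 0.09639 mm
δ_CD = 28000·856/(1179·69900) = 0.2909 mm
δ = Σδ_i = 0.4311 mm.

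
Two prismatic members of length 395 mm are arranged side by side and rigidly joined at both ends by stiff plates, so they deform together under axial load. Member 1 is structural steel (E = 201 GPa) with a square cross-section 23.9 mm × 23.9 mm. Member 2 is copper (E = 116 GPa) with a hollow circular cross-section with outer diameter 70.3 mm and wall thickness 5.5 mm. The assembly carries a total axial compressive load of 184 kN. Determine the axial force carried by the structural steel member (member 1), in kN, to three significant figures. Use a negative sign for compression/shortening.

A_1 = 571.2 mm².
A_2 = 1120 mm².
Equal strain + equilibrium ⇒ each member carries load in proportion to AE: A₁E₁ = 114800000 N, A₂E₂ = 129900000 N, ΣAE = 244700000 N.
F₁ = P·A₁E₁/ΣAE = -184000·114800000/244700000 = -86330 N.

-86.3 kN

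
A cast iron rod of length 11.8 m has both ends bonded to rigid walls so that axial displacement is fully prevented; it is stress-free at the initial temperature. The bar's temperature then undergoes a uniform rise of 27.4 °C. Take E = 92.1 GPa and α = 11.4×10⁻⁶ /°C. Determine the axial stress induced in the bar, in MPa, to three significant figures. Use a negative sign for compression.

-28.8 MPa

Free thermal expansion αLΔT = 11.4e-6 · 11800 · 27.4 = 3.686 mm.
The walls impose strain ε = −(3.686)/11800 = -3.1236e-04; σ = Eε = 92100 · -3.1236e-04 = -28.77 MPa.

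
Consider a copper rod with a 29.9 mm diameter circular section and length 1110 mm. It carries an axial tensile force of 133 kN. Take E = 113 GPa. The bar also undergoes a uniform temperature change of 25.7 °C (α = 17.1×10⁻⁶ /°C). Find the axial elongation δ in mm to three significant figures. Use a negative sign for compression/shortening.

A = 702.2 mm².
δ_mech = NL/(AE) = 133000·1110/(702.2·113000) = 1.861 mm.
δ_thermal = αLΔT = 17.1e-6·1110·25.7 = 0.4878 mm.
δ = δ_mech + δ_thermal = 2.348 mm.

2.35 mm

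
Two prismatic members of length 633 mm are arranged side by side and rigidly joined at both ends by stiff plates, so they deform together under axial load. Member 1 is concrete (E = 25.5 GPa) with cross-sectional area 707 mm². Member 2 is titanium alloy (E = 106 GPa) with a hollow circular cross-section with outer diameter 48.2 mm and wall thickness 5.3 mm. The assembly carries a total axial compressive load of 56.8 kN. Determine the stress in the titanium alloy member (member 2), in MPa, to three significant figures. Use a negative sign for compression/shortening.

-64.2 MPa

A_2 = 714.3 mm².
Equal strain + equilibrium ⇒ each member carries load in proportion to AE: A₁E₁ = 18030000 N, A₂E₂ = 75720000 N, ΣAE = 93740000 N.
σ₂ = P·E₂/ΣAE = -56800·106000/93740000 = -64.23 MPa.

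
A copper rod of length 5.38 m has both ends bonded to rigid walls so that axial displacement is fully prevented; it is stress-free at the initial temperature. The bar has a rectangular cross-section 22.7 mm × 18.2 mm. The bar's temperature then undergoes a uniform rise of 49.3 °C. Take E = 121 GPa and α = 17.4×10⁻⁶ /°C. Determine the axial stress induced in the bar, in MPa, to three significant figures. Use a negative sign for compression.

Free thermal expansion αLΔT = 17.4e-6 · 5380 · 49.3 = 4.615 mm.
The walls impose strain ε = −(4.615)/5380 = -8.5782e-04; σ = Eε = 121000 · -8.5782e-04 = -103.8 MPa.

-104 MPa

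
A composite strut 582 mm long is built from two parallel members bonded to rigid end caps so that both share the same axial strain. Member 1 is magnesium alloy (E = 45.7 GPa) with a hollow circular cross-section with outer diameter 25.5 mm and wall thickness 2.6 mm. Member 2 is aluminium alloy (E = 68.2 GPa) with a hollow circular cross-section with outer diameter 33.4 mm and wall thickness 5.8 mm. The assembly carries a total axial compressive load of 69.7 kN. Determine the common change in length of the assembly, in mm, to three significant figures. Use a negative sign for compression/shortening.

A_1 = 187.1 mm².
A_2 = 502.9 mm².
Equal strain + equilibrium ⇒ each member carries load in proportion to AE: A₁E₁ = 8548000 N, A₂E₂ = 34300000 N, ΣAE = 42850000 N.
δ = PL/ΣAE = -69700·582/42850000 = -0.9468 mm.

-0.947 mm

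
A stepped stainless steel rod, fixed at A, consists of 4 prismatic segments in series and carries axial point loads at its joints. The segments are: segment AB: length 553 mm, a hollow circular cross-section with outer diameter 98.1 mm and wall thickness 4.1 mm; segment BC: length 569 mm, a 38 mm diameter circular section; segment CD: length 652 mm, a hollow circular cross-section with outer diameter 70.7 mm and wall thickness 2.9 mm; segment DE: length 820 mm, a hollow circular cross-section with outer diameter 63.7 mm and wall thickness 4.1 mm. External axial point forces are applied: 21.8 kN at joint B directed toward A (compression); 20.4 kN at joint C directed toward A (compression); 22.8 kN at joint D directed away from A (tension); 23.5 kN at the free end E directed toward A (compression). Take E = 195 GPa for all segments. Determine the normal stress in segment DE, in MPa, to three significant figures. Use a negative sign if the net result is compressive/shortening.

Internal axial forces (sectioning from the free end, tension +): N_DE = -23.5 kN, N_CD = -0.7 kN, N_BC = -21.1 kN, N_AB = -42.9 kN.
A_DE = 767.7 mm².
σ_DE = N_DE/A_DE = -23500/767.7 = -30.61 MPa.

-30.6 MPa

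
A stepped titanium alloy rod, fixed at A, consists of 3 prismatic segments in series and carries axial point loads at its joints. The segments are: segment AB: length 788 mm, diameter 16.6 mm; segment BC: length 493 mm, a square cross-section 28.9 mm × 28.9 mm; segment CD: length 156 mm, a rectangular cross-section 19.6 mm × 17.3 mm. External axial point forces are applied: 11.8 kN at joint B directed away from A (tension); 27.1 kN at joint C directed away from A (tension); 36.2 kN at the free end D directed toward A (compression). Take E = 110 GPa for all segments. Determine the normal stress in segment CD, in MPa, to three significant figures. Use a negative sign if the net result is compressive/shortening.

Internal axial forces (sectioning from the free end, tension +): N_CD = -36.2 kN, N_BC = -9.1 kN, N_AB = 2.7 kN.
A_CD = 339.1 mm².
σ_CD = N_CD/A_CD = -36200/339.1 = -106.8 MPa.

-107 MPa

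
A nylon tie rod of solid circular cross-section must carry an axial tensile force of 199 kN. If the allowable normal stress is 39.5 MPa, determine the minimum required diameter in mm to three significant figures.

Required area A ≥ P/σ_allow = 199000/39.5 = 5038 mm².
For a solid circular section, d ≥ √(4A/π) = 80.09 mm.

80.1 mm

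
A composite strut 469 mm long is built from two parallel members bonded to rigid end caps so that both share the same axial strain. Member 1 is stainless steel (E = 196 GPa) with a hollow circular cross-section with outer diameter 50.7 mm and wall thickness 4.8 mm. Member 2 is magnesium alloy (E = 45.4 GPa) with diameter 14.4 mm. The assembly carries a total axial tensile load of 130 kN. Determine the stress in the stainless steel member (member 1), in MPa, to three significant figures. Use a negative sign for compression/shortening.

178 MPa

A_1 = 692.2 mm².
A_2 = 162.9 mm².
Equal strain + equilibrium ⇒ each member carries load in proportion to AE: A₁E₁ = 135700000 N, A₂E₂ = 7394000 N, ΣAE = 143100000 N.
σ₁ = P·E₁/ΣAE = 130000·196000/143100000 = 178.1 MPa.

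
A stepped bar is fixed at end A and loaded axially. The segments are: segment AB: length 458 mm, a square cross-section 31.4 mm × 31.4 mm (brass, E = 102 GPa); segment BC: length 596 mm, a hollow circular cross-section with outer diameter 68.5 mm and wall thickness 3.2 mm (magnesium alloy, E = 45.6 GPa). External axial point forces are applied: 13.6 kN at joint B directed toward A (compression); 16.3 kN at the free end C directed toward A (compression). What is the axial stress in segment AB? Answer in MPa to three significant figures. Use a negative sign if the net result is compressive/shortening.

-30.3 MPa

Internal axial forces (sectioning from the free end, tension +): N_BC = -16.3 kN, N_AB = -29.9 kN.
A_AB = 986 mm².
σ_AB = N_AB/A_AB = -29900/986 = -30.33 MPa.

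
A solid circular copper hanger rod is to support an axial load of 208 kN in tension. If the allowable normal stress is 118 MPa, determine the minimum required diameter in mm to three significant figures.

Required area A ≥ P/σ_allow = 208000/118 = 1763 mm².
For a solid circular section, d ≥ √(4A/π) = 47.37 mm.

47.4 mm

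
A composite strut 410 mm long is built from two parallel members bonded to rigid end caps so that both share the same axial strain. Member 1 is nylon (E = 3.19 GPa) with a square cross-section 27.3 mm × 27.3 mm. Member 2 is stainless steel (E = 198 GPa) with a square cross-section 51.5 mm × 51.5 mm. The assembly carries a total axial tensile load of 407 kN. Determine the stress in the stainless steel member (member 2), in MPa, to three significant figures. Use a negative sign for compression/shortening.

A_1 = 745.3 mm².
A_2 = 2652 mm².
Equal strain + equilibrium ⇒ each member carries load in proportion to AE: A₁E₁ = 2377000 N, A₂E₂ = 525100000 N, ΣAE = 527500000 N.
σ₂ = P·E₂/ΣAE = 407000·198000/527500000 = 152.8 MPa.

153 MPa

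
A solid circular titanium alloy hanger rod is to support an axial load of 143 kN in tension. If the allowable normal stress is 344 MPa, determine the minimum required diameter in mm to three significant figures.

Required area A ≥ P/σ_allow = 143000/344 = 415.7 mm².
For a solid circular section, d ≥ √(4A/π) = 23.01 mm.

23.0 mm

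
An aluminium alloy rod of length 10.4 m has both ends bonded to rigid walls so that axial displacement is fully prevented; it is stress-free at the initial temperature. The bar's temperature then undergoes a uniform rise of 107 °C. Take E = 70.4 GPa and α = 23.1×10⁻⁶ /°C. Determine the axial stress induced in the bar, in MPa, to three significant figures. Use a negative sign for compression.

-174 MPa

Free thermal expansion αLΔT = 23.1e-6 · 10400 · 107 = 25.71 mm.
The walls impose strain ε = −(25.71)/10400 = -2.4717e-03; σ = Eε = 70400 · -2.4717e-03 = -174 MPa.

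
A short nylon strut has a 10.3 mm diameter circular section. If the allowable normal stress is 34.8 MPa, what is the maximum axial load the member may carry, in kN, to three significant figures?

A = 83.32 mm².
P_max = σ_allow · A = 34.8 · 83.32 = 2900 N = 2.9 kN.

2.90 kN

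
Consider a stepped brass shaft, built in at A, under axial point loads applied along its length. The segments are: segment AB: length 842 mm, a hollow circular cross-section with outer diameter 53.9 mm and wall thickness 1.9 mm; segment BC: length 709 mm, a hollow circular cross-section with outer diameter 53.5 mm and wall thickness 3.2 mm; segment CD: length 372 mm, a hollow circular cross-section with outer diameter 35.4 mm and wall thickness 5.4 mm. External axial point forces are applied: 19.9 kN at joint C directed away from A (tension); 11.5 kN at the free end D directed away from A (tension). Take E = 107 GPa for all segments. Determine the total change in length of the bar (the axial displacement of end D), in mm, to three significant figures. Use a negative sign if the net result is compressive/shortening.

Internal axial forces (sectioning from the free end, tension +): N_CD = 11.5 kN, N_BC = 31.4 kN, N_AB = 31.4 kN.
A_AB = 310.4 mm².
A_BC = 505.7 mm².
A_CD = 508.9 mm².
δ_AB = 31400·842/(310.4·107000) = 0.7961 mm
δ_BC = 31400·709/(505.7·107000) = 0.4115 mm
δ_CD = 11500·372/(508.9·107000) = 0.07856 mm
δ = Σδ_i = 1.286 mm.

1.29 mm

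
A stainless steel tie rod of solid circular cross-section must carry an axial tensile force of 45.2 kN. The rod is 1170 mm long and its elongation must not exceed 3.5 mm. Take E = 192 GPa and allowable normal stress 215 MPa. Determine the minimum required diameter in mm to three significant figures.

16.4 mm

Required area A ≥ P/σ_allow = 45200/215 = 210.2 mm².
For a solid circular section, d ≥ √(4A/π) = 16.36 mm.
Elongation limit: A ≥ PL/(Eδ_allow) = 45200·1170/(192000·3.5) = 78.7 mm² ⇒ d ≥ 10.01 mm.
The stress limit governs.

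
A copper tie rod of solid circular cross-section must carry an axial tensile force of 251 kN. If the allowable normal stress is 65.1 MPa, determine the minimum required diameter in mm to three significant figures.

70.1 mm

Required area A ≥ P/σ_allow = 251000/65.1 = 3856 mm².
For a solid circular section, d ≥ √(4A/π) = 70.07 mm.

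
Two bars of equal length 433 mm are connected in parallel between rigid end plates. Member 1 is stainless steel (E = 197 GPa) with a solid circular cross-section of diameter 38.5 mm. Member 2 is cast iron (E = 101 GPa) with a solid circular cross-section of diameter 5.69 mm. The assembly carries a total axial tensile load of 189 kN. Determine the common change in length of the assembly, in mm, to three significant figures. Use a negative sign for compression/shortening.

A_1 = 1164 mm².
A_2 = 25.43 mm².
Equal strain + equilibrium ⇒ each member carries load in proportion to AE: A₁E₁ = 229300000 N, A₂E₂ = 2568000 N, ΣAE = 231900000 N.
δ = PL/ΣAE = 189000·433/231900000 = 0.3529 mm.

0.353 mm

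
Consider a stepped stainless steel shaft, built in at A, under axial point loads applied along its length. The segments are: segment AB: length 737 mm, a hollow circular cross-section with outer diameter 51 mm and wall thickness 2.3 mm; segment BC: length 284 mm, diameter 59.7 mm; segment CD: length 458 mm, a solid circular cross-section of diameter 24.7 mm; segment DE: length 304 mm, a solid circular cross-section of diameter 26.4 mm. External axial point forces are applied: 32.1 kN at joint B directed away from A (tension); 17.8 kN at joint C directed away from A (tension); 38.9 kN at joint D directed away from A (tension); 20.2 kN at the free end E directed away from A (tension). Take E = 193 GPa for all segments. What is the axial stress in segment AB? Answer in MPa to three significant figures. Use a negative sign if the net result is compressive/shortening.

310 MPa

Internal axial forces (sectioning from the free end, tension +): N_DE = 20.2 kN, N_CD = 59.1 kN, N_BC = 76.9 kN, N_AB = 109 kN.
A_AB = 351.9 mm².
σ_AB = N_AB/A_AB = 109000/351.9 = 309.8 MPa.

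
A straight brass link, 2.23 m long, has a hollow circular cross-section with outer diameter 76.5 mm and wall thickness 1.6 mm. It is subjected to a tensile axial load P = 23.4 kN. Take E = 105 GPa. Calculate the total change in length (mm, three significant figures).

A = 376.5 mm².
δ_mech = NL/(AE) = 23400·2230/(376.5·105000) = 1.32 mm.

1.32 mm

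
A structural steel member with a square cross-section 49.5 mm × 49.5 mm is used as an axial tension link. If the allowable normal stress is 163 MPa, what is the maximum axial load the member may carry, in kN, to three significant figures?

399 kN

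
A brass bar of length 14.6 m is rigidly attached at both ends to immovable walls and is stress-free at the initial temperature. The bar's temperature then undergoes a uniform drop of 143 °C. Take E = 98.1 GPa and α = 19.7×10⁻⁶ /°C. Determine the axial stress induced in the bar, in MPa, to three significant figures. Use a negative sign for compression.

276 MPa

Free thermal expansion αLΔT = 19.7e-6 · 14600 · -143 = -41.13 mm.
The walls impose strain ε = −(-41.13)/14600 = 2.8171e-03; σ = Eε = 98100 · 2.8171e-03 = 276.4 MPa.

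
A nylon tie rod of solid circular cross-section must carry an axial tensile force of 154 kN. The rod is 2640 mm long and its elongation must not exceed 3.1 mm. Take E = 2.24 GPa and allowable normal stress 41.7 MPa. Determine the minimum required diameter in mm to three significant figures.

273 mm

Required area A ≥ P/σ_allow = 154000/41.7 = 3693 mm².
For a solid circular section, d ≥ √(4A/π) = 68.57 mm.
Elongation limit: A ≥ PL/(Eδ_allow) = 154000·2640/(2240·3.1) = 58550 mm² ⇒ d ≥ 273 mm.
The elongation limit governs.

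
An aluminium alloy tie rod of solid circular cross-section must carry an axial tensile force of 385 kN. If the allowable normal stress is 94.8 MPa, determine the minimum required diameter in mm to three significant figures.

71.9 mm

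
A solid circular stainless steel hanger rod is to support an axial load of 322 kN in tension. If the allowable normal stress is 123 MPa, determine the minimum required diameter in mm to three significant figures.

57.7 mm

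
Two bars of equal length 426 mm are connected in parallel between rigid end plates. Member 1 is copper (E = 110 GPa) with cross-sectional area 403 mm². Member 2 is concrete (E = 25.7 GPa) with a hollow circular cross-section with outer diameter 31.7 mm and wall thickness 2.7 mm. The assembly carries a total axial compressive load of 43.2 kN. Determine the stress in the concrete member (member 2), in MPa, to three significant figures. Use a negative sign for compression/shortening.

-21.9 MPa

A_2 = 246 mm².
Equal strain + equilibrium ⇒ each member carries load in proportion to AE: A₁E₁ = 44330000 N, A₂E₂ = 6322000 N, ΣAE = 50650000 N.
σ₂ = P·E₂/ΣAE = -43200·25700/50650000 = -21.92 MPa.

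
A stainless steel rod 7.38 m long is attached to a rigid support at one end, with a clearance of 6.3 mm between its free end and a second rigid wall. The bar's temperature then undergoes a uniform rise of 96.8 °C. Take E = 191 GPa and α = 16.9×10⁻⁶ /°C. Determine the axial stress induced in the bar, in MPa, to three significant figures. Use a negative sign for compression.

-149 MPa

Free thermal expansion αLΔT = 16.9e-6 · 7380 · 96.8 = 12.07 mm.
The walls engage after the gap closes; constrained expansion = 12.07 − 6.3 = 5.773 mm.
The walls impose strain ε = −(5.773)/7380 = -7.8226e-04; σ = Eε = 191000 · -7.8226e-04 = -149.4 MPa.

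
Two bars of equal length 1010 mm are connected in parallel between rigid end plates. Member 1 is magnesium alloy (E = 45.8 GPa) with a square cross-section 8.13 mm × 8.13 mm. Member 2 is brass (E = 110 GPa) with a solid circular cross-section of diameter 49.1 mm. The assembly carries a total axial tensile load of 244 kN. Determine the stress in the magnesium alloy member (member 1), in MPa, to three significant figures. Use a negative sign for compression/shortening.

A_1 = 66.1 mm².
A_2 = 1893 mm².
Equal strain + equilibrium ⇒ each member carries load in proportion to AE: A₁E₁ = 3027000 N, A₂E₂ = 208300000 N, ΣAE = 211300000 N.
σ₁ = P·E₁/ΣAE = 244000·45800/211300000 = 52.89 MPa.

52.9 MPa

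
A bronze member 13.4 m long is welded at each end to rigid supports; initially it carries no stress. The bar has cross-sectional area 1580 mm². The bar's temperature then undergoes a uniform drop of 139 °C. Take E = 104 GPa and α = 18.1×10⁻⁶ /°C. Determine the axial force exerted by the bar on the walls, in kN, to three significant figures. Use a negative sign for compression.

413 kN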